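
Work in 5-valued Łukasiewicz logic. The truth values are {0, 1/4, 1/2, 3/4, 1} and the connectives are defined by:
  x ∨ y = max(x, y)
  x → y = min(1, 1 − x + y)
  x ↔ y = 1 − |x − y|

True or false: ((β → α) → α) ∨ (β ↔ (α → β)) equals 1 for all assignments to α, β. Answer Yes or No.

Counterexample: take α = 0, β = 0.
β → α = 0 → 0 = 1
(β → α) → α = 1 → 0 = 0
α → β = 0 → 0 = 1
β ↔ (α → β) = 0 ↔ 1 = 0
((β → α) → α) ∨ (β ↔ (α → β)) = 0 ∨ 0 = 0
This gives 0 ≠ 1.

No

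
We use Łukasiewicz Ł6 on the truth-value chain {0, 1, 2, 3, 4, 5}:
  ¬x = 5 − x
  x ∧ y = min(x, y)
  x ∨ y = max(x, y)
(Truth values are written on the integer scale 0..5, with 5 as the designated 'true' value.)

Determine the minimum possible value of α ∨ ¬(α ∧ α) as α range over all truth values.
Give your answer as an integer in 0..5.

Take α = 2:
α ∧ α = 2 ∧ 2 = 2
¬(α ∧ α) = ¬2 = 3
α ∨ ¬(α ∧ α) = 2 ∨ 3 = 3
No assignment yields a value below 3, so this is the minimum.

3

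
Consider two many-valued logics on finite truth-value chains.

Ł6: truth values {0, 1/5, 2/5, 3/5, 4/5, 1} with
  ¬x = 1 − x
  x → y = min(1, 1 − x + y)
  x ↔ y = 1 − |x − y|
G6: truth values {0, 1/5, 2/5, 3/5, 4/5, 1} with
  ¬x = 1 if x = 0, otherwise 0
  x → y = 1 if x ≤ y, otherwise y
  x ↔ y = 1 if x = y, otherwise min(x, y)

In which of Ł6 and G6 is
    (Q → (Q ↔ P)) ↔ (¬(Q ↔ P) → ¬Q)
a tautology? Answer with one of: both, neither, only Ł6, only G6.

In Ł6: every assignment gives 1 — tautology.
In G6: at P = 1/5, Q = 2/5 the value is 1/5 — not a tautology.

only Ł6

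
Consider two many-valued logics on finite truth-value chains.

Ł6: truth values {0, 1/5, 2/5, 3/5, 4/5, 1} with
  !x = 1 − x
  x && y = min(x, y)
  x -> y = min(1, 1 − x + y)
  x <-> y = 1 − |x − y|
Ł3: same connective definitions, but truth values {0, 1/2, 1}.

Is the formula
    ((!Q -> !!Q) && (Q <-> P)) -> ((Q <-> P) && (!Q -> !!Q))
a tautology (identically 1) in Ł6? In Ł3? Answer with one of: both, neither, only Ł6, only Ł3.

both

In Ł6: every assignment gives 1 — tautology.
In Ł3: every assignment gives 1 — tautology.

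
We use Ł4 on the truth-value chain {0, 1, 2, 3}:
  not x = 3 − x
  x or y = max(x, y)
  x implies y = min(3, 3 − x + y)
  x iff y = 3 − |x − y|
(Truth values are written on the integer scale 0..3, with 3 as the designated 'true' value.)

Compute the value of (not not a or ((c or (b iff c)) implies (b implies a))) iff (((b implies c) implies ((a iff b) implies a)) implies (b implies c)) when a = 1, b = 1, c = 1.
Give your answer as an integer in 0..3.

3

not a = not 1 = 2
not not a = not 2 = 1
b iff c = 1 iff 1 = 3
c or (b iff c) = 1 or 3 = 3
b implies a = 1 implies 1 = 3
(c or (b iff c)) implies (b implies a) = 3 implies 3 = 3
not not a or ((c or (b iff c)) implies (b implies a)) = 1 or 3 = 3
b implies c = 1 implies 1 = 3
a iff b = 1 iff 1 = 3
(a iff b) implies a = 3 implies 1 = 1
(b implies c) implies ((a iff b) implies a) = 3 implies 1 = 1
b implies c = 1 implies 1 = 3
((b implies c) implies ((a iff b) implies a)) implies (b implies c) = 1 implies 3 = 3
(not not a or ((c or (b iff c)) implies (b implies a))) iff (((b implies c) implies ((a iff b) implies a)) implies (b implies c)) = 3 iff 3 = 3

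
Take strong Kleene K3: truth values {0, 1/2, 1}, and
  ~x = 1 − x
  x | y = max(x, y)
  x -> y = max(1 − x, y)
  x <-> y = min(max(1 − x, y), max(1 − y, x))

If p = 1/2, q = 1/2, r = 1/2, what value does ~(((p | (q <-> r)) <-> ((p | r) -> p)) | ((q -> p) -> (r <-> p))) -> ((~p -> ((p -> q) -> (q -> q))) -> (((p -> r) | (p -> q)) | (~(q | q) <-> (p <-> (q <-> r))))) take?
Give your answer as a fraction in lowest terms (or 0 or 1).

1/2

q <-> r = 1/2 <-> 1/2 = 1/2
p | (q <-> r) = 1/2 | 1/2 = 1/2
p | r = 1/2 | 1/2 = 1/2
(p | r) -> p = 1/2 -> 1/2 = 1/2
(p | (q <-> r)) <-> ((p | r) -> p) = 1/2 <-> 1/2 = 1/2
q -> p = 1/2 -> 1/2 = 1/2
r <-> p = 1/2 <-> 1/2 = 1/2
(q -> p) -> (r <-> p) = 1/2 -> 1/2 = 1/2
((p | (q <-> r)) <-> ((p | r) -> p)) | ((q -> p) -> (r <-> p)) = 1/2 | 1/2 = 1/2
~(((p | (q <-> r)) <-> ((p | r) -> p)) | ((q -> p) -> (r <-> p))) = ~1/2 = 1/2
~p = ~1/2 = 1/2
p -> q = 1/2 -> 1/2 = 1/2
q -> q = 1/2 -> 1/2 = 1/2
(p -> q) -> (q -> q) = 1/2 -> 1/2 = 1/2
~p -> ((p -> q) -> (q -> q)) = 1/2 -> 1/2 = 1/2
p -> r = 1/2 -> 1/2 = 1/2
p -> q = 1/2 -> 1/2 = 1/2
(p -> r) | (p -> q) = 1/2 | 1/2 = 1/2
q | q = 1/2 | 1/2 = 1/2
~(q | q) = ~1/2 = 1/2
q <-> r = 1/2 <-> 1/2 = 1/2
p <-> (q <-> r) = 1/2 <-> 1/2 = 1/2
~(q | q) <-> (p <-> (q <-> r)) = 1/2 <-> 1/2 = 1/2
((p -> r) | (p -> q)) | (~(q | q) <-> (p <-> (q <-> r))) = 1/2 | 1/2 = 1/2
(~p -> ((p -> q) -> (q -> q))) -> (((p -> r) | (p -> q)) | (~(q | q) <-> (p <-> (q <-> r)))) = 1/2 -> 1/2 = 1/2
~(((p | (q <-> r)) <-> ((p | r) -> p)) | ((q -> p) -> (r <-> p))) -> ((~p -> ((p -> q) -> (q -> q))) -> (((p -> r) | (p -> q)) | (~(q | q) <-> (p <-> (q <-> r))))) = 1/2 -> 1/2 = 1/2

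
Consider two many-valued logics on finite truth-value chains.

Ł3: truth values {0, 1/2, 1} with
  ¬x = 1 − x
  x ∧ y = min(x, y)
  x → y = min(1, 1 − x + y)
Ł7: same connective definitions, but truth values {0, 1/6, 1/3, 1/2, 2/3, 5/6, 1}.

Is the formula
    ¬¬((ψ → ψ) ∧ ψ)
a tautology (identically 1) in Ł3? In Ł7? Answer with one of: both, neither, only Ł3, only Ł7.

In Ł3: at ψ = 0 the value is 0 — not a tautology.
In Ł7: at ψ = 0 the value is 0 — not a tautology.

neither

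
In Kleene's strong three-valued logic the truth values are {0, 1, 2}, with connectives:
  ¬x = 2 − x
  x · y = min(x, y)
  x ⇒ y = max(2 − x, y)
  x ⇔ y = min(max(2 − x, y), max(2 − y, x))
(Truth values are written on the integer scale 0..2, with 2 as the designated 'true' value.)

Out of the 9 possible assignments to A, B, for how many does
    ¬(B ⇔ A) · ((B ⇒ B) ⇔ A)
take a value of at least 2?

1

A = 0, B = 0 ↦ 0  <
A = 0, B = 1 ↦ 1  <
A = 0, B = 2 ↦ 0  <
A = 1, B = 0 ↦ 1  <
A = 1, B = 1 ↦ 1  <
A = 1, B = 2 ↦ 1  <
A = 2, B = 0 ↦ 2  ≥
A = 2, B = 1 ↦ 1  <
A = 2, B = 2 ↦ 0  <
So 1 of the 9 assignments meets the threshold.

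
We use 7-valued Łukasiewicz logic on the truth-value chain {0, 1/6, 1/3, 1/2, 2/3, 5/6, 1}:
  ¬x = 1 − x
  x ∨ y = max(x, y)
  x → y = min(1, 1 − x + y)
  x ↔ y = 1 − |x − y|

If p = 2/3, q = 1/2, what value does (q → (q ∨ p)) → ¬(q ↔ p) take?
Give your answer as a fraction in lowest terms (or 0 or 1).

q ∨ p = 1/2 ∨ 2/3 = 2/3
q → (q ∨ p) = 1/2 → 2/3 = 1
q ↔ p = 1/2 ↔ 2/3 = 5/6
¬(q ↔ p) = ¬5/6 = 1/6
(q → (q ∨ p)) → ¬(q ↔ p) = 1 → 1/6 = 1/6

1/6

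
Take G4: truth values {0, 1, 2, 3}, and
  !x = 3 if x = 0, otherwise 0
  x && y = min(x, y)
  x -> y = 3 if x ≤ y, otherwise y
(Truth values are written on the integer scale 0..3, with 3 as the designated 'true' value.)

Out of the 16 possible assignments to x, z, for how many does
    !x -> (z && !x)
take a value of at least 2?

14

x = 0, z = 0 ↦ 0  <
x = 0, z = 1 ↦ 1  <
x = 0, z = 2 ↦ 2  ≥
x = 0, z = 3 ↦ 3  ≥
x = 1, z = 0 ↦ 3  ≥
x = 1, z = 1 ↦ 3  ≥
x = 1, z = 2 ↦ 3  ≥
x = 1, z = 3 ↦ 3  ≥
x = 2, z = 0 ↦ 3  ≥
x = 2, z = 1 ↦ 3  ≥
x = 2, z = 2 ↦ 3  ≥
x = 2, z = 3 ↦ 3  ≥
x = 3, z = 0 ↦ 3  ≥
x = 3, z = 1 ↦ 3  ≥
x = 3, z = 2 ↦ 3  ≥
x = 3, z = 3 ↦ 3  ≥
So 14 of the 16 assignments meet the threshold.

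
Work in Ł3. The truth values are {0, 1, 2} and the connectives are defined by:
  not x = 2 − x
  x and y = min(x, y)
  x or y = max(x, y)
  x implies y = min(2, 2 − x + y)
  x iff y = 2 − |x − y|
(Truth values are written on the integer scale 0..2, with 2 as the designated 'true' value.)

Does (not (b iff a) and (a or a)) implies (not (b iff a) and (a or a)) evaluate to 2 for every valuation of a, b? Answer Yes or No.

a = 0, b = 0 ↦ 2
a = 0, b = 1 ↦ 2
a = 0, b = 2 ↦ 2
a = 1, b = 0 ↦ 2
a = 1, b = 1 ↦ 2
a = 1, b = 2 ↦ 2
a = 2, b = 0 ↦ 2
a = 2, b = 1 ↦ 2
a = 2, b = 2 ↦ 2
Every assignment gives a value ≥ 2.

Yes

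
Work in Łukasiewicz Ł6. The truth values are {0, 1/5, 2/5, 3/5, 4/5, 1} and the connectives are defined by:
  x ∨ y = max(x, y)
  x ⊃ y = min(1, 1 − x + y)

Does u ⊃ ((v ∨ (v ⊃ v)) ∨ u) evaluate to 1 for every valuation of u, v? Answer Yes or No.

At u = 0, v = 4/5, for instance:
v ⊃ v = 4/5 ⊃ 4/5 = 1
v ∨ (v ⊃ v) = 4/5 ∨ 1 = 1
(v ∨ (v ⊃ v)) ∨ u = 1 ∨ 0 = 1
u ⊃ ((v ∨ (v ⊃ v)) ∨ u) = 0 ⊃ 1 = 1
and checking the remaining 35 assignments likewise gives ≥ 1 in every case.

Yes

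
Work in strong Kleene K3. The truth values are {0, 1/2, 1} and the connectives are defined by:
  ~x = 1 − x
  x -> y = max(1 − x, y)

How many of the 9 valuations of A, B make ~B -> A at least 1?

5

A = 0, B = 0 ↦ 0  <
A = 0, B = 1/2 ↦ 1/2  <
A = 0, B = 1 ↦ 1  ≥
A = 1/2, B = 0 ↦ 1/2  <
A = 1/2, B = 1/2 ↦ 1/2  <
A = 1/2, B = 1 ↦ 1  ≥
A = 1, B = 0 ↦ 1  ≥
A = 1, B = 1/2 ↦ 1  ≥
A = 1, B = 1 ↦ 1  ≥
So 5 of the 9 assignments meet the threshold.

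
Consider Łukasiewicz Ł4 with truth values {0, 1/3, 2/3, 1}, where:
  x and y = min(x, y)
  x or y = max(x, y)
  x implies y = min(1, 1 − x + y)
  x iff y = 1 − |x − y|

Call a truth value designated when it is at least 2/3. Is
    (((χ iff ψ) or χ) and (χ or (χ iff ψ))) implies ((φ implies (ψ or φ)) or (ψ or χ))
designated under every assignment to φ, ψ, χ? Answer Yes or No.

At φ = 1, ψ = 0, χ = 1/3, for instance:
χ iff ψ = 1/3 iff 0 = 2/3
(χ iff ψ) or χ = 2/3 or 1/3 = 2/3
χ iff ψ = 1/3 iff 0 = 2/3
χ or (χ iff ψ) = 1/3 or 2/3 = 2/3
((χ iff ψ) or χ) and (χ or (χ iff ψ)) = 2/3 and 2/3 = 2/3
ψ or φ = 0 or 1 = 1
φ implies (ψ or φ) = 1 implies 1 = 1
ψ or χ = 0 or 1/3 = 1/3
(φ implies (ψ or φ)) or (ψ or χ) = 1 or 1/3 = 1
(((χ iff ψ) or χ) and (χ or (χ iff ψ))) implies ((φ implies (ψ or φ)) or (ψ or χ)) = 2/3 implies 1 = 1
and checking the remaining 63 assignments likewise gives ≥ 2/3 in every case.

Yes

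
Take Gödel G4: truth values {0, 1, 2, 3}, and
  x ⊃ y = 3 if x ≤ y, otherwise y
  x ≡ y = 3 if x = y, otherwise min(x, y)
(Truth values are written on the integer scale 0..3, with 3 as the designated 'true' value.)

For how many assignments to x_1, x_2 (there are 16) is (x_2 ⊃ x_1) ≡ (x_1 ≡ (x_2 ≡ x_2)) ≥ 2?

13

x_1 = 0, x_2 = 0 ↦ 0  <
x_1 = 0, x_2 = 1 ↦ 3  ≥
x_1 = 0, x_2 = 2 ↦ 3  ≥
x_1 = 0, x_2 = 3 ↦ 3  ≥
x_1 = 1, x_2 = 0 ↦ 1  <
x_1 = 1, x_2 = 1 ↦ 1  <
x_1 = 1, x_2 = 2 ↦ 3  ≥
x_1 = 1, x_2 = 3 ↦ 3  ≥
x_1 = 2, x_2 = 0 ↦ 2  ≥
x_1 = 2, x_2 = 1 ↦ 2  ≥
x_1 = 2, x_2 = 2 ↦ 2  ≥
x_1 = 2, x_2 = 3 ↦ 3  ≥
x_1 = 3, x_2 = 0 ↦ 3  ≥
x_1 = 3, x_2 = 1 ↦ 3  ≥
x_1 = 3, x_2 = 2 ↦ 3  ≥
x_1 = 3, x_2 = 3 ↦ 3  ≥
So 13 of the 16 assignments meet the threshold.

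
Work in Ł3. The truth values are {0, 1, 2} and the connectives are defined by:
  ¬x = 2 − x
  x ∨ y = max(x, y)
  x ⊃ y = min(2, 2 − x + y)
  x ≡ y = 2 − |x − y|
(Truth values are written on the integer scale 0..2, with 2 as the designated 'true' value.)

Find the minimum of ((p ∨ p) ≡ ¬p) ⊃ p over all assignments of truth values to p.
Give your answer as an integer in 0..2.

Take p = 1:
p ∨ p = 1 ∨ 1 = 1
¬p = ¬1 = 1
(p ∨ p) ≡ ¬p = 1 ≡ 1 = 2
((p ∨ p) ≡ ¬p) ⊃ p = 2 ⊃ 1 = 1
No assignment yields a value below 1, so this is the minimum.

1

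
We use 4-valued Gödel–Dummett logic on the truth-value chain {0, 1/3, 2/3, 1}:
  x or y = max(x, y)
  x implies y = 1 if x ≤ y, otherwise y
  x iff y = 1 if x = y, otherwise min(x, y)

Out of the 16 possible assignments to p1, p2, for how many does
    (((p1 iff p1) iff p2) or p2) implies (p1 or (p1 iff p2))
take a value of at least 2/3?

p1 = 0, p2 = 0 ↦ 1  ≥
p1 = 0, p2 = 1/3 ↦ 0  <
p1 = 0, p2 = 2/3 ↦ 0  <
p1 = 0, p2 = 1 ↦ 0  <
p1 = 1/3, p2 = 0 ↦ 1  ≥
p1 = 1/3, p2 = 1/3 ↦ 1  ≥
p1 = 1/3, p2 = 2/3 ↦ 1/3  <
p1 = 1/3, p2 = 1 ↦ 1/3  <
p1 = 2/3, p2 = 0 ↦ 1  ≥
p1 = 2/3, p2 = 1/3 ↦ 1  ≥
p1 = 2/3, p2 = 2/3 ↦ 1  ≥
p1 = 2/3, p2 = 1 ↦ 2/3  ≥
p1 = 1, p2 = 0 ↦ 1  ≥
p1 = 1, p2 = 1/3 ↦ 1  ≥
p1 = 1, p2 = 2/3 ↦ 1  ≥
p1 = 1, p2 = 1 ↦ 1  ≥
So 11 of the 16 assignments meet the threshold.

11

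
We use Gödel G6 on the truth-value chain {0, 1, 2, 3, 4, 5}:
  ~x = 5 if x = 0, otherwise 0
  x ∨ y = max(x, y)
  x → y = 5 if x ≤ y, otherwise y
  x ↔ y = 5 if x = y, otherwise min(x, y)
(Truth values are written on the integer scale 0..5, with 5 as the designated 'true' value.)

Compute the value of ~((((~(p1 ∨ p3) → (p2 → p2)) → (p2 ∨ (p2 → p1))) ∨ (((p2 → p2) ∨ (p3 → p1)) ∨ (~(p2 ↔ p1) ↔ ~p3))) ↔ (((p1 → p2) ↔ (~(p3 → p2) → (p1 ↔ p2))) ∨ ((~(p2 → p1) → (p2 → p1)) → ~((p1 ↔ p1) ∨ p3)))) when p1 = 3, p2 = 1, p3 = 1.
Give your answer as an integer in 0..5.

p1 ∨ p3 = 3 ∨ 1 = 3
~(p1 ∨ p3) = ~3 = 0
p2 → p2 = 1 → 1 = 5
~(p1 ∨ p3) → (p2 → p2) = 0 → 5 = 5
p2 → p1 = 1 → 3 = 5
p2 ∨ (p2 → p1) = 1 ∨ 5 = 5
(~(p1 ∨ p3) → (p2 → p2)) → (p2 ∨ (p2 → p1)) = 5 → 5 = 5
p2 → p2 = 1 → 1 = 5
p3 → p1 = 1 → 3 = 5
(p2 → p2) ∨ (p3 → p1) = 5 ∨ 5 = 5
p2 ↔ p1 = 1 ↔ 3 = 1
~(p2 ↔ p1) = ~1 = 0
~p3 = ~1 = 0
~(p2 ↔ p1) ↔ ~p3 = 0 ↔ 0 = 5
((p2 → p2) ∨ (p3 → p1)) ∨ (~(p2 ↔ p1) ↔ ~p3) = 5 ∨ 5 = 5
((~(p1 ∨ p3) → (p2 → p2)) → (p2 ∨ (p2 → p1))) ∨ (((p2 → p2) ∨ (p3 → p1)) ∨ (~(p2 ↔ p1) ↔ ~p3)) = 5 ∨ 5 = 5
p1 → p2 = 3 → 1 = 1
p3 → p2 = 1 → 1 = 5
~(p3 → p2) = ~5 = 0
p1 ↔ p2 = 3 ↔ 1 = 1
~(p3 → p2) → (p1 ↔ p2) = 0 → 1 = 5
(p1 → p2) ↔ (~(p3 → p2) → (p1 ↔ p2)) = 1 ↔ 5 = 1
p2 → p1 = 1 → 3 = 5
~(p2 → p1) = ~5 = 0
p2 → p1 = 1 → 3 = 5
~(p2 → p1) → (p2 → p1) = 0 → 5 = 5
p1 ↔ p1 = 3 ↔ 3 = 5
(p1 ↔ p1) ∨ p3 = 5 ∨ 1 = 5
~((p1 ↔ p1) ∨ p3) = ~5 = 0
(~(p2 → p1) → (p2 → p1)) → ~((p1 ↔ p1) ∨ p3) = 5 → 0 = 0
((p1 → p2) ↔ (~(p3 → p2) → (p1 ↔ p2))) ∨ ((~(p2 → p1) → (p2 → p1)) → ~((p1 ↔ p1) ∨ p3)) = 1 ∨ 0 = 1
(((~(p1 ∨ p3) → (p2 → p2)) → (p2 ∨ (p2 → p1))) ∨ (((p2 → p2) ∨ (p3 → p1)) ∨ (~(p2 ↔ p1) ↔ ~p3))) ↔ (((p1 → p2) ↔ (~(p3 → p2) → (p1 ↔ p2))) ∨ ((~(p2 → p1) → (p2 → p1)) → ~((p1 ↔ p1) ∨ p3))) = 5 ↔ 1 = 1
~((((~(p1 ∨ p3) → (p2 → p2)) → (p2 ∨ (p2 → p1))) ∨ (((p2 → p2) ∨ (p3 → p1)) ∨ (~(p2 ↔ p1) ↔ ~p3))) ↔ (((p1 → p2) ↔ (~(p3 → p2) → (p1 ↔ p2))) ∨ ((~(p2 → p1) → (p2 → p1)) → ~((p1 ↔ p1) ∨ p3)))) = ~1 = 0

0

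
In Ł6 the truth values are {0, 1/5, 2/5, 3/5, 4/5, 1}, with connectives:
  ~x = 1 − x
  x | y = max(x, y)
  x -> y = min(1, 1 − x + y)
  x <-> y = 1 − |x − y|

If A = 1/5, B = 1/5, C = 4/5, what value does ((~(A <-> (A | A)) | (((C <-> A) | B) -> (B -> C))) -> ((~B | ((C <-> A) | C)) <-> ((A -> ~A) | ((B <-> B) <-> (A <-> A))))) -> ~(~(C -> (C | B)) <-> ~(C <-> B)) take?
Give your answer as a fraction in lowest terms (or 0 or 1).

A | A = 1/5 | 1/5 = 1/5
A <-> (A | A) = 1/5 <-> 1/5 = 1
~(A <-> (A | A)) = ~1 = 0
C <-> A = 4/5 <-> 1/5 = 2/5
(C <-> A) | B = 2/5 | 1/5 = 2/5
B -> C = 1/5 -> 4/5 = 1
((C <-> A) | B) -> (B -> C) = 2/5 -> 1 = 1
~(A <-> (A | A)) | (((C <-> A) | B) -> (B -> C)) = 0 | 1 = 1
~B = ~1/5 = 4/5
C <-> A = 4/5 <-> 1/5 = 2/5
(C <-> A) | C = 2/5 | 4/5 = 4/5
~B | ((C <-> A) | C) = 4/5 | 4/5 = 4/5
~A = ~1/5 = 4/5
A -> ~A = 1/5 -> 4/5 = 1
B <-> B = 1/5 <-> 1/5 = 1
A <-> A = 1/5 <-> 1/5 = 1
(B <-> B) <-> (A <-> A) = 1 <-> 1 = 1
(A -> ~A) | ((B <-> B) <-> (A <-> A)) = 1 | 1 = 1
(~B | ((C <-> A) | C)) <-> ((A -> ~A) | ((B <-> B) <-> (A <-> A))) = 4/5 <-> 1 = 4/5
(~(A <-> (A | A)) | (((C <-> A) | B) -> (B -> C))) -> ((~B | ((C <-> A) | C)) <-> ((A -> ~A) | ((B <-> B) <-> (A <-> A)))) = 1 -> 4/5 = 4/5
C | B = 4/5 | 1/5 = 4/5
C -> (C | B) = 4/5 -> 4/5 = 1
~(C -> (C | B)) = ~1 = 0
C <-> B = 4/5 <-> 1/5 = 2/5
~(C <-> B) = ~2/5 = 3/5
~(C -> (C | B)) <-> ~(C <-> B) = 0 <-> 3/5 = 2/5
~(~(C -> (C | B)) <-> ~(C <-> B)) = ~2/5 = 3/5
((~(A <-> (A | A)) | (((C <-> A) | B) -> (B -> C))) -> ((~B | ((C <-> A) | C)) <-> ((A -> ~A) | ((B <-> B) <-> (A <-> A))))) -> ~(~(C -> (C | B)) <-> ~(C <-> B)) = 4/5 -> 3/5 = 4/5

4/5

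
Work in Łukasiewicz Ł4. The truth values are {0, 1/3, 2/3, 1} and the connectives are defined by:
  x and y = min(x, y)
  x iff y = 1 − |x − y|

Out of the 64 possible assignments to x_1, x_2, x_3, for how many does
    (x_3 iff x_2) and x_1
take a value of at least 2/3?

20

value 1: 4 assignments (counts)
value 2/3: 16 assignments (counts)
value 1/3: 22 assignments
value 0: 22 assignments
So 20 of the 64 assignments meet the threshold.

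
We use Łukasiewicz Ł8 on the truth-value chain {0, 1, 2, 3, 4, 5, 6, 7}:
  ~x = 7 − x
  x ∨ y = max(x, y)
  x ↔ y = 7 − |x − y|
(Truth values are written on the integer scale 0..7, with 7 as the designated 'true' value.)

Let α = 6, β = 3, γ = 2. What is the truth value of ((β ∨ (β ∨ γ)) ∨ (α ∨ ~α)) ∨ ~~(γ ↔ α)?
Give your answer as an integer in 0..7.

6

β ∨ γ = 3 ∨ 2 = 3
β ∨ (β ∨ γ) = 3 ∨ 3 = 3
~α = ~6 = 1
α ∨ ~α = 6 ∨ 1 = 6
(β ∨ (β ∨ γ)) ∨ (α ∨ ~α) = 3 ∨ 6 = 6
γ ↔ α = 2 ↔ 6 = 3
~(γ ↔ α) = ~3 = 4
~~(γ ↔ α) = ~4 = 3
((β ∨ (β ∨ γ)) ∨ (α ∨ ~α)) ∨ ~~(γ ↔ α) = 6 ∨ 3 = 6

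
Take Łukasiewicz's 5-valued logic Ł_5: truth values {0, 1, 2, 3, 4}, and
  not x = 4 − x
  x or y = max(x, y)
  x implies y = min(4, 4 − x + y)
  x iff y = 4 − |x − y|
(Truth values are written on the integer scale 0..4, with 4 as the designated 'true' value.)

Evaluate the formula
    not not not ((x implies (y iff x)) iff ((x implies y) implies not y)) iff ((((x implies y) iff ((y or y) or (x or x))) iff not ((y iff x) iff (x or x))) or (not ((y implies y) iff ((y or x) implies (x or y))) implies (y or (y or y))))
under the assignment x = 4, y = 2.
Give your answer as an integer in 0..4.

2

y iff x = 2 iff 4 = 2
x implies (y iff x) = 4 implies 2 = 2
x implies y = 4 implies 2 = 2
not y = not 2 = 2
(x implies y) implies not y = 2 implies 2 = 4
(x implies (y iff x)) iff ((x implies y) implies not y) = 2 iff 4 = 2
not ((x implies (y iff x)) iff ((x implies y) implies not y)) = not 2 = 2
not not ((x implies (y iff x)) iff ((x implies y) implies not y)) = not 2 = 2
not not not ((x implies (y iff x)) iff ((x implies y) implies not y)) = not 2 = 2
x implies y = 4 implies 2 = 2
y or y = 2 or 2 = 2
x or x = 4 or 4 = 4
(y or y) or (x or x) = 2 or 4 = 4
(x implies y) iff ((y or y) or (x or x)) = 2 iff 4 = 2
y iff x = 2 iff 4 = 2
x or x = 4 or 4 = 4
(y iff x) iff (x or x) = 2 iff 4 = 2
not ((y iff x) iff (x or x)) = not 2 = 2
((x implies y) iff ((y or y) or (x or x))) iff not ((y iff x) iff (x or x)) = 2 iff 2 = 4
y implies y = 2 implies 2 = 4
y or x = 2 or 4 = 4
x or y = 4 or 2 = 4
(y or x) implies (x or y) = 4 implies 4 = 4
(y implies y) iff ((y or x) implies (x or y)) = 4 iff 4 = 4
not ((y implies y) iff ((y or x) implies (x or y))) = not 4 = 0
y or y = 2 or 2 = 2
y or (y or y) = 2 or 2 = 2
not ((y implies y) iff ((y or x) implies (x or y))) implies (y or (y or y)) = 0 implies 2 = 4
(((x implies y) iff ((y or y) or (x or x))) iff not ((y iff x) iff (x or x))) or (not ((y implies y) iff ((y or x) implies (x or y))) implies (y or (y or y))) = 4 or 4 = 4
not not not ((x implies (y iff x)) iff ((x implies y) implies not y)) iff ((((x implies y) iff ((y or y) or (x or x))) iff not ((y iff x) iff (x or x))) or (not ((y implies y) iff ((y or x) implies (x or y))) implies (y or (y or y)))) = 2 iff 4 = 2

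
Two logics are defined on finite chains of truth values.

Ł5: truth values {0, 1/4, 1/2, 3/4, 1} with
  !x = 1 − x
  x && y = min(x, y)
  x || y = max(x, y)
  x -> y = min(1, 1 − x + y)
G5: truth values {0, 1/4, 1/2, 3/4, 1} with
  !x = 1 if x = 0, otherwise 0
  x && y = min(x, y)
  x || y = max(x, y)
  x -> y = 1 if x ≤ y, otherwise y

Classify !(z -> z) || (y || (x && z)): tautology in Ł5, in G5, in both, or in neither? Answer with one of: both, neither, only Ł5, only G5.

In Ł5: at x = 0, y = 0, z = 0 the value is 0 — not a tautology.
In G5: at x = 0, y = 0, z = 0 the value is 0 — not a tautology.

neither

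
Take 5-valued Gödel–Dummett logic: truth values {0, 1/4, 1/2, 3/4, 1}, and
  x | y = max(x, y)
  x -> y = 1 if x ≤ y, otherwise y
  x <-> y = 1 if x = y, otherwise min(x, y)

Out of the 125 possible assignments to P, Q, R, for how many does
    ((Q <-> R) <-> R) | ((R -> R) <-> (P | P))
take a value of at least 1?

value 1: 69 assignments (counts)
value 3/4: 20 assignments
value 1/2: 18 assignments
value 1/4: 13 assignments
value 0: 5 assignments
So 69 of the 125 assignments meet the threshold.

69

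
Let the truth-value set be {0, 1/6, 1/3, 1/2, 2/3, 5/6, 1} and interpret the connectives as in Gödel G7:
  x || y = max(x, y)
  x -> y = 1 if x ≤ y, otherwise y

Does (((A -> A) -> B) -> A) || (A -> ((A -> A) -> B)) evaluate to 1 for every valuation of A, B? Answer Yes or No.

Yes

At A = 5/6, B = 1/3, for instance:
A -> A = 5/6 -> 5/6 = 1
(A -> A) -> B = 1 -> 1/3 = 1/3
((A -> A) -> B) -> A = 1/3 -> 5/6 = 1
A -> ((A -> A) -> B) = 5/6 -> 1/3 = 1/3
(((A -> A) -> B) -> A) || (A -> ((A -> A) -> B)) = 1 || 1/3 = 1
and checking the remaining 48 assignments likewise gives ≥ 1 in every case.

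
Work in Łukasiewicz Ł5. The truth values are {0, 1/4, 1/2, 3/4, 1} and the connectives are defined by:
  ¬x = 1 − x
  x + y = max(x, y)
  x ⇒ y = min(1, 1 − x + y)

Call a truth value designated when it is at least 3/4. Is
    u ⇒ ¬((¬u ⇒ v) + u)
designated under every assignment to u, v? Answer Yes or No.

Counterexample: take u = 1/2, v = 1/2.
¬u = ¬1/2 = 1/2
¬u ⇒ v = 1/2 ⇒ 1/2 = 1
(¬u ⇒ v) + u = 1 + 1/2 = 1
¬((¬u ⇒ v) + u) = ¬1 = 0
u ⇒ ¬((¬u ⇒ v) + u) = 1/2 ⇒ 0 = 1/2
This gives 1/2, which is below 3/4.

No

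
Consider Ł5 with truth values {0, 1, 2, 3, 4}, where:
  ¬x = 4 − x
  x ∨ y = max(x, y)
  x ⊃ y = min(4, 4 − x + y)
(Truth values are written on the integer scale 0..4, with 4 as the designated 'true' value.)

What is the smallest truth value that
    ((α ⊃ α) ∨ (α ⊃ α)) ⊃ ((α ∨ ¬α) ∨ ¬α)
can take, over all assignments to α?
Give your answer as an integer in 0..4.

Take α = 2:
α ⊃ α = 2 ⊃ 2 = 4
α ⊃ α = 2 ⊃ 2 = 4
(α ⊃ α) ∨ (α ⊃ α) = 4 ∨ 4 = 4
¬α = ¬2 = 2
α ∨ ¬α = 2 ∨ 2 = 2
¬α = ¬2 = 2
(α ∨ ¬α) ∨ ¬α = 2 ∨ 2 = 2
((α ⊃ α) ∨ (α ⊃ α)) ⊃ ((α ∨ ¬α) ∨ ¬α) = 4 ⊃ 2 = 2
No assignment yields a value below 2, so this is the minimum.

2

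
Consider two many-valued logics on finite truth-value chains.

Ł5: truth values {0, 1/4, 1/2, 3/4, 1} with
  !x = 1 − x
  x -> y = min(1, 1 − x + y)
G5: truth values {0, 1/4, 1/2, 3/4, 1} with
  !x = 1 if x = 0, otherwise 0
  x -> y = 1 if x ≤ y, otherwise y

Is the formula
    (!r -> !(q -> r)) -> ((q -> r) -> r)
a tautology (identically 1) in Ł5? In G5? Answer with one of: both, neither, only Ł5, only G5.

In Ł5: every assignment gives 1 — tautology.
In G5: at q = 0, r = 1/4 the value is 1/4 — not a tautology.

only Ł5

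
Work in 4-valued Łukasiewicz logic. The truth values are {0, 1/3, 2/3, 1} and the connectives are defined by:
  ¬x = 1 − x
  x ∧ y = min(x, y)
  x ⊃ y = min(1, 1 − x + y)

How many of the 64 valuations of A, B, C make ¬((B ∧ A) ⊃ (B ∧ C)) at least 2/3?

5

value 1: 1 assignment (counts)
value 2/3: 4 assignments (counts)
value 1/3: 9 assignments
value 0: 50 assignments
So 5 of the 64 assignments meet the threshold.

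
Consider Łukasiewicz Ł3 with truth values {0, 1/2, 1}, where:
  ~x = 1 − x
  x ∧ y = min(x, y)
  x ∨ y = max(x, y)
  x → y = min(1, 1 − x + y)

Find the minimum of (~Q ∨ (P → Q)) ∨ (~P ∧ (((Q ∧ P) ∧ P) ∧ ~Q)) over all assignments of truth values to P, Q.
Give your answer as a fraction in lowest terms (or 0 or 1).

Take P = 1, Q = 1/2:
~Q = ~1/2 = 1/2
P → Q = 1 → 1/2 = 1/2
~Q ∨ (P → Q) = 1/2 ∨ 1/2 = 1/2
~P = ~1 = 0
Q ∧ P = 1/2 ∧ 1 = 1/2
(Q ∧ P) ∧ P = 1/2 ∧ 1 = 1/2
~Q = ~1/2 = 1/2
((Q ∧ P) ∧ P) ∧ ~Q = 1/2 ∧ 1/2 = 1/2
~P ∧ (((Q ∧ P) ∧ P) ∧ ~Q) = 0 ∧ 1/2 = 0
(~Q ∨ (P → Q)) ∨ (~P ∧ (((Q ∧ P) ∧ P) ∧ ~Q)) = 1/2 ∨ 0 = 1/2
No assignment yields a value below 1/2, so this is the minimum.

1/2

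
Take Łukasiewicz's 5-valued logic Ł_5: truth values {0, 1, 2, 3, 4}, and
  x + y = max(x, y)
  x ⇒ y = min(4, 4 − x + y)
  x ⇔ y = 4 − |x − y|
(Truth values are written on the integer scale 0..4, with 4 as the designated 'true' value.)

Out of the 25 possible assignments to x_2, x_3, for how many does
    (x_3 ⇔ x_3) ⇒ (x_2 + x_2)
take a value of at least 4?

value 4: 5 assignments (counts)
value 3: 5 assignments
value 2: 5 assignments
value 1: 5 assignments
value 0: 5 assignments
So 5 of the 25 assignments meet the threshold.

5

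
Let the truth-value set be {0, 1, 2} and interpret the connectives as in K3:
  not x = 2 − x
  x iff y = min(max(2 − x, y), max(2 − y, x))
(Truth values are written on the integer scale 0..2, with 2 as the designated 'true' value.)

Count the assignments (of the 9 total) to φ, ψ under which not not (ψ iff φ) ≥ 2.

φ = 0, ψ = 0 ↦ 2  ≥
φ = 0, ψ = 1 ↦ 1  <
φ = 0, ψ = 2 ↦ 0  <
φ = 1, ψ = 0 ↦ 1  <
φ = 1, ψ = 1 ↦ 1  <
φ = 1, ψ = 2 ↦ 1  <
φ = 2, ψ = 0 ↦ 0  <
φ = 2, ψ = 1 ↦ 1  <
φ = 2, ψ = 2 ↦ 2  ≥
So 2 of the 9 assignments meet the threshold.

2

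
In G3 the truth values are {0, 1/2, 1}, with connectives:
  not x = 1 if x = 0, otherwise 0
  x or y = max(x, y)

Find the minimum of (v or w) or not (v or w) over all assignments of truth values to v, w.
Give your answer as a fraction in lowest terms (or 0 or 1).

1/2

Take v = 0, w = 1/2:
v or w = 0 or 1/2 = 1/2
v or w = 0 or 1/2 = 1/2
not (v or w) = not 1/2 = 0
(v or w) or not (v or w) = 1/2 or 0 = 1/2
No assignment yields a value below 1/2, so this is the minimum.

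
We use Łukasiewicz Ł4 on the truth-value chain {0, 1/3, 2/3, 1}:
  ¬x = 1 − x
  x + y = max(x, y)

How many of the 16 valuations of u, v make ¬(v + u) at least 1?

u = 0, v = 0 ↦ 1  ≥
u = 0, v = 1/3 ↦ 2/3  <
u = 0, v = 2/3 ↦ 1/3  <
u = 0, v = 1 ↦ 0  <
u = 1/3, v = 0 ↦ 2/3  <
u = 1/3, v = 1/3 ↦ 2/3  <
u = 1/3, v = 2/3 ↦ 1/3  <
u = 1/3, v = 1 ↦ 0  <
u = 2/3, v = 0 ↦ 1/3  <
u = 2/3, v = 1/3 ↦ 1/3  <
u = 2/3, v = 2/3 ↦ 1/3  <
u = 2/3, v = 1 ↦ 0  <
u = 1, v = 0 ↦ 0  <
u = 1, v = 1/3 ↦ 0  <
u = 1, v = 2/3 ↦ 0  <
u = 1, v = 1 ↦ 0  <
So 1 of the 16 assignments meets the threshold.

1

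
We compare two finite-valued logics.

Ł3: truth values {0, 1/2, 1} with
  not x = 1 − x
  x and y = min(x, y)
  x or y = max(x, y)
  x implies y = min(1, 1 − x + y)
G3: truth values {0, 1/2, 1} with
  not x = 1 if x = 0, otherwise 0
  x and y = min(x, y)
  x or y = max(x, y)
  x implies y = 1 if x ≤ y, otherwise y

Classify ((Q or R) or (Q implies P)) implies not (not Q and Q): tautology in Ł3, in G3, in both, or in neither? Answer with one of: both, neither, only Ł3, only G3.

only G3

In Ł3: at P = 0, Q = 1/2, R = 1 the value is 1/2 — not a tautology.
In G3: every assignment gives 1 — tautology.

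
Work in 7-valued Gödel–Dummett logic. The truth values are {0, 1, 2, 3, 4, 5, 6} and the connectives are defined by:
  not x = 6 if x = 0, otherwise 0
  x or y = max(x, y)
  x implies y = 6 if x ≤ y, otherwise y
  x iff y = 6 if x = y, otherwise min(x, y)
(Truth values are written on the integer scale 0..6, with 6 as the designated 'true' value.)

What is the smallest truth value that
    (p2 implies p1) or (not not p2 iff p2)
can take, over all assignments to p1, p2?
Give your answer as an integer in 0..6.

1

Take p1 = 0, p2 = 1:
p2 implies p1 = 1 implies 0 = 0
not p2 = not 1 = 0
not not p2 = not 0 = 6
not not p2 iff p2 = 6 iff 1 = 1
(p2 implies p1) or (not not p2 iff p2) = 0 or 1 = 1
No assignment yields a value below 1, so this is the minimum.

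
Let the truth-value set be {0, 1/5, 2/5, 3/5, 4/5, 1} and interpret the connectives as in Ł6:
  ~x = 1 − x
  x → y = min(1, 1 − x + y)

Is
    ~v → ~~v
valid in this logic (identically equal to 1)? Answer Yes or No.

Counterexample: take v = 0.
~v = ~0 = 1
~v = ~0 = 1
~~v = ~1 = 0
~v → ~~v = 1 → 0 = 0
This gives 0 ≠ 1.

No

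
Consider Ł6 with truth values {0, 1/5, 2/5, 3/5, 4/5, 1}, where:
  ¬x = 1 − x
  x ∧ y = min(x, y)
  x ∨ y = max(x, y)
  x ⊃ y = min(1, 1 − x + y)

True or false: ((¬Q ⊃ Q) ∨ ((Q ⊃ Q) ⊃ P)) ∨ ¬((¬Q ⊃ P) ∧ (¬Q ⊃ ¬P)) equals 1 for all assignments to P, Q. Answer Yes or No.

No

Counterexample: take P = 0, Q = 1/5.
¬Q = ¬1/5 = 4/5
¬Q ⊃ Q = 4/5 ⊃ 1/5 = 2/5
Q ⊃ Q = 1/5 ⊃ 1/5 = 1
(Q ⊃ Q) ⊃ P = 1 ⊃ 0 = 0
(¬Q ⊃ Q) ∨ ((Q ⊃ Q) ⊃ P) = 2/5 ∨ 0 = 2/5
¬Q = ¬1/5 = 4/5
¬Q ⊃ P = 4/5 ⊃ 0 = 1/5
¬Q = ¬1/5 = 4/5
¬P = ¬0 = 1
¬Q ⊃ ¬P = 4/5 ⊃ 1 = 1
(¬Q ⊃ P) ∧ (¬Q ⊃ ¬P) = 1/5 ∧ 1 = 1/5
¬((¬Q ⊃ P) ∧ (¬Q ⊃ ¬P)) = ¬1/5 = 4/5
((¬Q ⊃ Q) ∨ ((Q ⊃ Q) ⊃ P)) ∨ ¬((¬Q ⊃ P) ∧ (¬Q ⊃ ¬P)) = 2/5 ∨ 4/5 = 4/5
This gives 4/5 ≠ 1.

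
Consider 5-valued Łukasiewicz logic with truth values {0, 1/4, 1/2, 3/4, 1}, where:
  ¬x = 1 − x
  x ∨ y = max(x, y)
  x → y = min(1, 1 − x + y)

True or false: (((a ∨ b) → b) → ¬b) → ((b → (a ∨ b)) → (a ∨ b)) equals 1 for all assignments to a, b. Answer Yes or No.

No

Counterexample: take a = 0, b = 0.
a ∨ b = 0 ∨ 0 = 0
(a ∨ b) → b = 0 → 0 = 1
¬b = ¬0 = 1
((a ∨ b) → b) → ¬b = 1 → 1 = 1
a ∨ b = 0 ∨ 0 = 0
b → (a ∨ b) = 0 → 0 = 1
a ∨ b = 0 ∨ 0 = 0
(b → (a ∨ b)) → (a ∨ b) = 1 → 0 = 0
(((a ∨ b) → b) → ¬b) → ((b → (a ∨ b)) → (a ∨ b)) = 1 → 0 = 0
This gives 0 ≠ 1.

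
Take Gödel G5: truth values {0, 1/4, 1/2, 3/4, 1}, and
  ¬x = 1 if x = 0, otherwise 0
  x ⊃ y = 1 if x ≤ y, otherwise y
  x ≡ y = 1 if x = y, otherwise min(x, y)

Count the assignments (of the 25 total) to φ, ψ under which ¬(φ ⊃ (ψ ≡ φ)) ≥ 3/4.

4

value 1: 4 assignments (counts)
value 0: 21 assignments
So 4 of the 25 assignments meet the threshold.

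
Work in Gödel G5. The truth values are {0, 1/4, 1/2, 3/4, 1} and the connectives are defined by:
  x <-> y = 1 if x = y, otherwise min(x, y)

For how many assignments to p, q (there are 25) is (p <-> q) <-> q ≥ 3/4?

13

value 1: 11 assignments (counts)
value 3/4: 2 assignments (counts)
value 1/2: 3 assignments
value 1/4: 4 assignments
value 0: 5 assignments
So 13 of the 25 assignments meet the threshold.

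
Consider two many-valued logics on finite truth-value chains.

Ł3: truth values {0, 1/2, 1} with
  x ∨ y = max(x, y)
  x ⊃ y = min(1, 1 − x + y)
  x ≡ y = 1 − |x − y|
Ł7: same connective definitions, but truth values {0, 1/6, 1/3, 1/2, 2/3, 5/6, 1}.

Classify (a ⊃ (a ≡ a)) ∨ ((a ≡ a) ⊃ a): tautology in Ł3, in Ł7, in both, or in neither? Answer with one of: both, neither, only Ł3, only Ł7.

both

In Ł3: every assignment gives 1 — tautology.
In Ł7: every assignment gives 1 — tautology.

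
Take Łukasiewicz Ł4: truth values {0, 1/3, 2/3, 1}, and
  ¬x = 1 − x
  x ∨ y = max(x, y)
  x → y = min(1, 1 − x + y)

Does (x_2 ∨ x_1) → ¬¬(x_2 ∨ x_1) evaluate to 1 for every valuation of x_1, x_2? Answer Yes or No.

Yes

x_1 = 0, x_2 = 0 ↦ 1
x_1 = 0, x_2 = 1/3 ↦ 1
x_1 = 0, x_2 = 2/3 ↦ 1
x_1 = 0, x_2 = 1 ↦ 1
x_1 = 1/3, x_2 = 0 ↦ 1
x_1 = 1/3, x_2 = 1/3 ↦ 1
x_1 = 1/3, x_2 = 2/3 ↦ 1
x_1 = 1/3, x_2 = 1 ↦ 1
x_1 = 2/3, x_2 = 0 ↦ 1
x_1 = 2/3, x_2 = 1/3 ↦ 1
x_1 = 2/3, x_2 = 2/3 ↦ 1
x_1 = 2/3, x_2 = 1 ↦ 1
x_1 = 1, x_2 = 0 ↦ 1
x_1 = 1, x_2 = 1/3 ↦ 1
x_1 = 1, x_2 = 2/3 ↦ 1
x_1 = 1, x_2 = 1 ↦ 1
Every assignment gives a value ≥ 1.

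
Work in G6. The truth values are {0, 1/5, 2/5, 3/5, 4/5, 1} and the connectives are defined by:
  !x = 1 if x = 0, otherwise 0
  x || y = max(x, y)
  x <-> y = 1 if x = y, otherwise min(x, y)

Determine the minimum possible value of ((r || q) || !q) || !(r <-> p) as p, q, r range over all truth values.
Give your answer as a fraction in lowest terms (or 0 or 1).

1/5

Take p = 0, q = 1/5, r = 0:
r || q = 0 || 1/5 = 1/5
!q = !1/5 = 0
(r || q) || !q = 1/5 || 0 = 1/5
r <-> p = 0 <-> 0 = 1
!(r <-> p) = !1 = 0
((r || q) || !q) || !(r <-> p) = 1/5 || 0 = 1/5
No assignment yields a value below 1/5, so this is the minimum.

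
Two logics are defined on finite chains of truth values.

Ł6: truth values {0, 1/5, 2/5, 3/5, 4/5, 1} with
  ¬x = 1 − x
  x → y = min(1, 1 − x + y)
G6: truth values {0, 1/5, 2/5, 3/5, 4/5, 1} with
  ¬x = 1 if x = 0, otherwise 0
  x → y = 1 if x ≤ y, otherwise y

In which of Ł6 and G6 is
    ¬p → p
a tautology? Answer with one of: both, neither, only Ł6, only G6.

In Ł6: at p = 0 the value is 0 — not a tautology.
In G6: at p = 0 the value is 0 — not a tautology.

neither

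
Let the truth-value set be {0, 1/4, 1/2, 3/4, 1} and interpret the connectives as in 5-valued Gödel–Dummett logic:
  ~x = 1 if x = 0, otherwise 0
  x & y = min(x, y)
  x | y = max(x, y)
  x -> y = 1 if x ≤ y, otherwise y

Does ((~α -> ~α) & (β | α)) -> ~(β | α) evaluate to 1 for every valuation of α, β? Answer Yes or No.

No

Counterexample: take α = 0, β = 1/4.
~α = ~0 = 1
~α = ~0 = 1
~α -> ~α = 1 -> 1 = 1
β | α = 1/4 | 0 = 1/4
(~α -> ~α) & (β | α) = 1 & 1/4 = 1/4
β | α = 1/4 | 0 = 1/4
~(β | α) = ~1/4 = 0
((~α -> ~α) & (β | α)) -> ~(β | α) = 1/4 -> 0 = 0
This gives 0 ≠ 1.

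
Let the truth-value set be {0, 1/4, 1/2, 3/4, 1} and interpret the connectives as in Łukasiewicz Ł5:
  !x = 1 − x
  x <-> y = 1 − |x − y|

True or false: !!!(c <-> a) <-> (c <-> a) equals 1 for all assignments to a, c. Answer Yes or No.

No

Counterexample: take a = 0, c = 0.
c <-> a = 0 <-> 0 = 1
!(c <-> a) = !1 = 0
!!(c <-> a) = !0 = 1
!!!(c <-> a) = !1 = 0
c <-> a = 0 <-> 0 = 1
!!!(c <-> a) <-> (c <-> a) = 0 <-> 1 = 0
This gives 0 ≠ 1.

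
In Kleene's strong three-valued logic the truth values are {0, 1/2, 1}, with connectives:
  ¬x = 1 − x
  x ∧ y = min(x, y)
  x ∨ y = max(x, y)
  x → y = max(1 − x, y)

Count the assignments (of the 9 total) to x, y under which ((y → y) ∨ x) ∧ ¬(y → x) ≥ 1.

x = 0, y = 0 ↦ 0  <
x = 0, y = 1/2 ↦ 1/2  <
x = 0, y = 1 ↦ 1  ≥
x = 1/2, y = 0 ↦ 0  <
x = 1/2, y = 1/2 ↦ 1/2  <
x = 1/2, y = 1 ↦ 1/2  <
x = 1, y = 0 ↦ 0  <
x = 1, y = 1/2 ↦ 0  <
x = 1, y = 1 ↦ 0  <
So 1 of the 9 assignments meets the threshold.

1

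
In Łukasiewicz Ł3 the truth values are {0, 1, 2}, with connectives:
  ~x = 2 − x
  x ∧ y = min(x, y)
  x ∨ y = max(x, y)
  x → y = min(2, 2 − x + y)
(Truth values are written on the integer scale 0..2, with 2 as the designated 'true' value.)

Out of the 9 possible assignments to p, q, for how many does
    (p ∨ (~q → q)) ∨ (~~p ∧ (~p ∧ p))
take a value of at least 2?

p = 0, q = 0 ↦ 0  <
p = 0, q = 1 ↦ 2  ≥
p = 0, q = 2 ↦ 2  ≥
p = 1, q = 0 ↦ 1  <
p = 1, q = 1 ↦ 2  ≥
p = 1, q = 2 ↦ 2  ≥
p = 2, q = 0 ↦ 2  ≥
p = 2, q = 1 ↦ 2  ≥
p = 2, q = 2 ↦ 2  ≥
So 7 of the 9 assignments meet the threshold.

7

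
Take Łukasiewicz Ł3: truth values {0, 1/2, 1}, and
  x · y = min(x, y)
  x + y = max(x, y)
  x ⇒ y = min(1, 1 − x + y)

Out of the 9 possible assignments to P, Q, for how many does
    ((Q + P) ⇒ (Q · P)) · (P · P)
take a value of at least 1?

1

P = 0, Q = 0 ↦ 0  <
P = 0, Q = 1/2 ↦ 0  <
P = 0, Q = 1 ↦ 0  <
P = 1/2, Q = 0 ↦ 1/2  <
P = 1/2, Q = 1/2 ↦ 1/2  <
P = 1/2, Q = 1 ↦ 1/2  <
P = 1, Q = 0 ↦ 0  <
P = 1, Q = 1/2 ↦ 1/2  <
P = 1, Q = 1 ↦ 1  ≥
So 1 of the 9 assignments meets the threshold.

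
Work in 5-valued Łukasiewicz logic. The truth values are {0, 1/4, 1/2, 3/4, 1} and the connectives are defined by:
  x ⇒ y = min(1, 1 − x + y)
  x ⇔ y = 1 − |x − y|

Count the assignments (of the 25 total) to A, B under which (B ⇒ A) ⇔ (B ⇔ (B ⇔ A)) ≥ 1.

value 1: 10 assignments (counts)
value 3/4: 8 assignments
value 1/2: 4 assignments
value 1/4: 2 assignments
value 0: 1 assignment
So 10 of the 25 assignments meet the threshold.

10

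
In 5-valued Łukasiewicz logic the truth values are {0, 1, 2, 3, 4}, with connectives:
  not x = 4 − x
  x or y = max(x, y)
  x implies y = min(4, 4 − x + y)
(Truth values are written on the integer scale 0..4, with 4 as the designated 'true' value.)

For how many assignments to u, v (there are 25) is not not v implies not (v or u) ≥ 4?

value 4: 12 assignments (counts)
value 3: 2 assignments
value 2: 5 assignments
value 1: 1 assignment
value 0: 5 assignments
So 12 of the 25 assignments meet the threshold.

12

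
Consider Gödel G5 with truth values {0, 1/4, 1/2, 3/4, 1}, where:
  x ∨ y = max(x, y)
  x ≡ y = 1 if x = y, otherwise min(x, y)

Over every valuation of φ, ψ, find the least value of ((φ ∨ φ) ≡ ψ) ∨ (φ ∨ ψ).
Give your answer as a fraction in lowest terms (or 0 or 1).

Take φ = 0, ψ = 1/4:
φ ∨ φ = 0 ∨ 0 = 0
(φ ∨ φ) ≡ ψ = 0 ≡ 1/4 = 0
φ ∨ ψ = 0 ∨ 1/4 = 1/4
((φ ∨ φ) ≡ ψ) ∨ (φ ∨ ψ) = 0 ∨ 1/4 = 1/4
No assignment yields a value below 1/4, so this is the minimum.

1/4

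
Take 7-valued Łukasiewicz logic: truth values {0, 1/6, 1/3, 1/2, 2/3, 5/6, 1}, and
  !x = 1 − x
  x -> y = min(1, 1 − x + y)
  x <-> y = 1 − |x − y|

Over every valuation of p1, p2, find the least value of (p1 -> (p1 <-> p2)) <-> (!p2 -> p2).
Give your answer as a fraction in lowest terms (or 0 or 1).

Take p1 = 0, p2 = 0:
p1 <-> p2 = 0 <-> 0 = 1
p1 -> (p1 <-> p2) = 0 -> 1 = 1
!p2 = !0 = 1
!p2 -> p2 = 1 -> 0 = 0
(p1 -> (p1 <-> p2)) <-> (!p2 -> p2) = 1 <-> 0 = 0
No assignment yields a value below 0, so this is the minimum.

0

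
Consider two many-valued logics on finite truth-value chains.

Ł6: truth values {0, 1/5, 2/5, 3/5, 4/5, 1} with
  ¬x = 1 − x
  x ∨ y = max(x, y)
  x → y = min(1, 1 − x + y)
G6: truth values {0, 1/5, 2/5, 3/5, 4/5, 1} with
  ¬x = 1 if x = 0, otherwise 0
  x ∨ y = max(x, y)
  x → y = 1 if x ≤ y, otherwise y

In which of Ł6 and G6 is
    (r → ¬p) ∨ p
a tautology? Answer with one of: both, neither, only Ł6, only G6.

In Ł6: at p = 1/5, r = 1 the value is 4/5 — not a tautology.
In G6: at p = 1/5, r = 1/5 the value is 1/5 — not a tautology.

neither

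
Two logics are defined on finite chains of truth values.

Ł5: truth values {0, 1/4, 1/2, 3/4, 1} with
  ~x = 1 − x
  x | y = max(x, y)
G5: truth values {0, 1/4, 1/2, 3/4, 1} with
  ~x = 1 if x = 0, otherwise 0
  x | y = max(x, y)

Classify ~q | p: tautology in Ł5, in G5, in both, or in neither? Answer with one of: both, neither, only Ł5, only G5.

In Ł5: at p = 0, q = 1/4 the value is 3/4 — not a tautology.
In G5: at p = 0, q = 1/4 the value is 0 — not a tautology.

neither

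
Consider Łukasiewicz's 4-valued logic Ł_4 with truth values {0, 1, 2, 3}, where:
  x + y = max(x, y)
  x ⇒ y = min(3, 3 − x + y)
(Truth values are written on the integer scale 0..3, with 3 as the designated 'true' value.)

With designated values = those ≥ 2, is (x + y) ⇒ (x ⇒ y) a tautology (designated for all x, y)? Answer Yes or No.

Counterexample: take x = 3, y = 0.
x + y = 3 + 0 = 3
x ⇒ y = 3 ⇒ 0 = 0
(x + y) ⇒ (x ⇒ y) = 3 ⇒ 0 = 0
This gives 0, which is below 2.

No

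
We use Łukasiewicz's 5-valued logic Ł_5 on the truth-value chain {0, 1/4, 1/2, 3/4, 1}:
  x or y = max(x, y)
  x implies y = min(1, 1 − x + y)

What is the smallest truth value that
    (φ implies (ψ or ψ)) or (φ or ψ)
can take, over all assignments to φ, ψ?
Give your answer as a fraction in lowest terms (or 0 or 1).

Take φ = 1/2, ψ = 0:
ψ or ψ = 0 or 0 = 0
φ implies (ψ or ψ) = 1/2 implies 0 = 1/2
φ or ψ = 1/2 or 0 = 1/2
(φ implies (ψ or ψ)) or (φ or ψ) = 1/2 or 1/2 = 1/2
No assignment yields a value below 1/2, so this is the minimum.

1/2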